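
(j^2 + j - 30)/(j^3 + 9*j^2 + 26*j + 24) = (j^2 + j - 30)/(j^3 + 9*j^2 + 26*j + 24)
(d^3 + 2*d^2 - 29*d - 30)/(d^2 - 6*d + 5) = (d^2 + 7*d + 6)/(d - 1)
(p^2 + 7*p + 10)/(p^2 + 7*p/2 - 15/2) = 2*(p + 2)/(2*p - 3)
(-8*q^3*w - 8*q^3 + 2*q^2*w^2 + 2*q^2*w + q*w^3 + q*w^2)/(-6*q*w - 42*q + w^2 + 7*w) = q*(8*q^2*w + 8*q^2 - 2*q*w^2 - 2*q*w - w^3 - w^2)/(6*q*w + 42*q - w^2 - 7*w)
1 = 1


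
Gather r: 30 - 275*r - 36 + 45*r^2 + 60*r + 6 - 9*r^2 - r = 36*r^2 - 216*r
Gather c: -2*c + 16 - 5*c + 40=56 - 7*c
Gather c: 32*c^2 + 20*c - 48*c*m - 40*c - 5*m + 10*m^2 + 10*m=32*c^2 + c*(-48*m - 20) + 10*m^2 + 5*m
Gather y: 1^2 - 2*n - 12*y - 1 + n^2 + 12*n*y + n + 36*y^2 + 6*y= n^2 - n + 36*y^2 + y*(12*n - 6)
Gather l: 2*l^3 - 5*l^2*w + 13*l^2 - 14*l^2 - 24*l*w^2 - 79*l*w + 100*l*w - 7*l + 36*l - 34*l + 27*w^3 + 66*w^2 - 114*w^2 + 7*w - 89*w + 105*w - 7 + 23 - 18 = 2*l^3 + l^2*(-5*w - 1) + l*(-24*w^2 + 21*w - 5) + 27*w^3 - 48*w^2 + 23*w - 2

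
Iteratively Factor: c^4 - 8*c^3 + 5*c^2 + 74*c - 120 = (c - 2)*(c^3 - 6*c^2 - 7*c + 60) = (c - 4)*(c - 2)*(c^2 - 2*c - 15) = (c - 4)*(c - 2)*(c + 3)*(c - 5)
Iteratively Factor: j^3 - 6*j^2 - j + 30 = (j - 3)*(j^2 - 3*j - 10) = (j - 5)*(j - 3)*(j + 2)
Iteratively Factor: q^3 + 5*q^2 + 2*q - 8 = (q + 4)*(q^2 + q - 2) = (q + 2)*(q + 4)*(q - 1)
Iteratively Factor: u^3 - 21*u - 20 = (u + 1)*(u^2 - u - 20) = (u - 5)*(u + 1)*(u + 4)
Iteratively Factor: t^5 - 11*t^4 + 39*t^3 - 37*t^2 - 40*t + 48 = (t - 4)*(t^4 - 7*t^3 + 11*t^2 + 7*t - 12) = (t - 4)*(t + 1)*(t^3 - 8*t^2 + 19*t - 12) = (t - 4)^2*(t + 1)*(t^2 - 4*t + 3) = (t - 4)^2*(t - 3)*(t + 1)*(t - 1)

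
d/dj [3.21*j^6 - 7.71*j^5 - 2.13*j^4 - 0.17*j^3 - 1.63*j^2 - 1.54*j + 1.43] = 19.26*j^5 - 38.55*j^4 - 8.52*j^3 - 0.51*j^2 - 3.26*j - 1.54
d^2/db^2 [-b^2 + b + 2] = -2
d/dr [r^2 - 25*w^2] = 2*r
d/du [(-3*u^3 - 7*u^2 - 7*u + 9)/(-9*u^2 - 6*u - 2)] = (27*u^4 + 36*u^3 - 3*u^2 + 190*u + 68)/(81*u^4 + 108*u^3 + 72*u^2 + 24*u + 4)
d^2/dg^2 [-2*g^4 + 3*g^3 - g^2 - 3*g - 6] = -24*g^2 + 18*g - 2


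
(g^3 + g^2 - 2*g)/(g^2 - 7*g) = (g^2 + g - 2)/(g - 7)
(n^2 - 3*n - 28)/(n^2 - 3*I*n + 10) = (n^2 - 3*n - 28)/(n^2 - 3*I*n + 10)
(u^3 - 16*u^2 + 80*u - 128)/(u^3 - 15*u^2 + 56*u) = (u^2 - 8*u + 16)/(u*(u - 7))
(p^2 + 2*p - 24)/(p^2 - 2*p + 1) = (p^2 + 2*p - 24)/(p^2 - 2*p + 1)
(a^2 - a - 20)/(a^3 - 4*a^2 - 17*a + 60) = 1/(a - 3)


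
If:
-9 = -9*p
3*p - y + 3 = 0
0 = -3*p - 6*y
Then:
No Solution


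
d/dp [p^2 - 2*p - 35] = 2*p - 2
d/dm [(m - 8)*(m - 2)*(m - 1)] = 3*m^2 - 22*m + 26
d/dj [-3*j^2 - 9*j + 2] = -6*j - 9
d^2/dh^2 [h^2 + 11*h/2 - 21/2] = 2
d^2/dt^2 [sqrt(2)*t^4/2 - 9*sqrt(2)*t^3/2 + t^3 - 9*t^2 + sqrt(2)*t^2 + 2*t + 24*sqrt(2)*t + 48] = 6*sqrt(2)*t^2 - 27*sqrt(2)*t + 6*t - 18 + 2*sqrt(2)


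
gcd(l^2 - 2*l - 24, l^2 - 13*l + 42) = l - 6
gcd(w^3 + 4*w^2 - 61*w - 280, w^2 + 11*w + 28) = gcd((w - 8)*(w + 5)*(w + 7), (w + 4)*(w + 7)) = w + 7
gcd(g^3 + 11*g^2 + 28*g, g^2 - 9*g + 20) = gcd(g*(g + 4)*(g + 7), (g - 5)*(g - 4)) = 1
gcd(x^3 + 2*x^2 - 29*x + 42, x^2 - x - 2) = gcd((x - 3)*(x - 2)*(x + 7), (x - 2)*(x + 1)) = x - 2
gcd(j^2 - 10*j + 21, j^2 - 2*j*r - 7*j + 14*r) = j - 7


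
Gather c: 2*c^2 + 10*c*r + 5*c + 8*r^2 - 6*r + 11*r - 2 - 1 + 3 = 2*c^2 + c*(10*r + 5) + 8*r^2 + 5*r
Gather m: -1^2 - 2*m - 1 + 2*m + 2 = 0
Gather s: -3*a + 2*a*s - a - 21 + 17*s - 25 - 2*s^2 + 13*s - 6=-4*a - 2*s^2 + s*(2*a + 30) - 52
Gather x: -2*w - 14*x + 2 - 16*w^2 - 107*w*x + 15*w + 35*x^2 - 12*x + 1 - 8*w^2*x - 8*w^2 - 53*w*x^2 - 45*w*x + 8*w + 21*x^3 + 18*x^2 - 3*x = -24*w^2 + 21*w + 21*x^3 + x^2*(53 - 53*w) + x*(-8*w^2 - 152*w - 29) + 3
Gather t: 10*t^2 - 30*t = 10*t^2 - 30*t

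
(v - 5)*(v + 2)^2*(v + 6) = v^4 + 5*v^3 - 22*v^2 - 116*v - 120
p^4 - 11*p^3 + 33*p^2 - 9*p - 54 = (p - 6)*(p - 3)^2*(p + 1)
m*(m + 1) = m^2 + m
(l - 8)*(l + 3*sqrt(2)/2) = l^2 - 8*l + 3*sqrt(2)*l/2 - 12*sqrt(2)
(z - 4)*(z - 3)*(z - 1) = z^3 - 8*z^2 + 19*z - 12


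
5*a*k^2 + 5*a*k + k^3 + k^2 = k*(5*a + k)*(k + 1)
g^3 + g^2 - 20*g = g*(g - 4)*(g + 5)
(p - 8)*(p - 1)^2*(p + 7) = p^4 - 3*p^3 - 53*p^2 + 111*p - 56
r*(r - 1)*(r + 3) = r^3 + 2*r^2 - 3*r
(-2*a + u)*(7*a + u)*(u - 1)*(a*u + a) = -14*a^3*u^2 + 14*a^3 + 5*a^2*u^3 - 5*a^2*u + a*u^4 - a*u^2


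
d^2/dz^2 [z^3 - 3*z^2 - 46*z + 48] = 6*z - 6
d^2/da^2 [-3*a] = 0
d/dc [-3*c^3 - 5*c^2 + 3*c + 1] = -9*c^2 - 10*c + 3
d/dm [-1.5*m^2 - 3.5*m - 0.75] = -3.0*m - 3.5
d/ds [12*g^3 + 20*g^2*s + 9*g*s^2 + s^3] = 20*g^2 + 18*g*s + 3*s^2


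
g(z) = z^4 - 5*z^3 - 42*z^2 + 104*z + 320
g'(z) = 4*z^3 - 15*z^2 - 84*z + 104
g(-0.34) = 279.99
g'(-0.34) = 130.67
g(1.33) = 375.39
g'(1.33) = -24.84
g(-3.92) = -195.76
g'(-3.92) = -38.16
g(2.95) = 208.67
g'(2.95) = -171.65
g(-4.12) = -183.60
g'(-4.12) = -84.27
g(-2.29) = -50.87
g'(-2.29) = 169.66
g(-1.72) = 51.06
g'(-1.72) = 183.75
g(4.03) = -6.49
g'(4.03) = -216.33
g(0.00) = 320.00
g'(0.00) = 104.00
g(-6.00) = 560.00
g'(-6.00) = -796.00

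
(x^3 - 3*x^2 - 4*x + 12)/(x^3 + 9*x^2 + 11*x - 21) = (x^3 - 3*x^2 - 4*x + 12)/(x^3 + 9*x^2 + 11*x - 21)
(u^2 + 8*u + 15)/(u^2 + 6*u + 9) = (u + 5)/(u + 3)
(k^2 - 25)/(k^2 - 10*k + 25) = (k + 5)/(k - 5)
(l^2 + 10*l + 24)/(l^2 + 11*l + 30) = (l + 4)/(l + 5)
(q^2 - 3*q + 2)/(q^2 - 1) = (q - 2)/(q + 1)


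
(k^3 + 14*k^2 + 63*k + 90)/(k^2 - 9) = (k^2 + 11*k + 30)/(k - 3)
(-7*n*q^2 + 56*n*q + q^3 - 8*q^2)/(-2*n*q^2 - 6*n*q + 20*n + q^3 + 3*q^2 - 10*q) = q*(7*n*q - 56*n - q^2 + 8*q)/(2*n*q^2 + 6*n*q - 20*n - q^3 - 3*q^2 + 10*q)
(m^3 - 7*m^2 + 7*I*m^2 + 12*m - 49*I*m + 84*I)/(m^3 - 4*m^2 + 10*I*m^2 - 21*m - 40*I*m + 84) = (m - 3)/(m + 3*I)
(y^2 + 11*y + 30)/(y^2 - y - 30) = (y + 6)/(y - 6)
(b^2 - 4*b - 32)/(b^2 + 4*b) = (b - 8)/b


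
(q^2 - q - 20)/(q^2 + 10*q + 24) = (q - 5)/(q + 6)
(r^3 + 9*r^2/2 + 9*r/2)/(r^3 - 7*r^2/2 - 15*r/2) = (r + 3)/(r - 5)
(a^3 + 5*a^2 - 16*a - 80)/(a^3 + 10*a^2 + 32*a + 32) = (a^2 + a - 20)/(a^2 + 6*a + 8)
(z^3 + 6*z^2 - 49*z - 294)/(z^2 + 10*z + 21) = (z^2 - z - 42)/(z + 3)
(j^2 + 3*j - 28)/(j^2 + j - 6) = (j^2 + 3*j - 28)/(j^2 + j - 6)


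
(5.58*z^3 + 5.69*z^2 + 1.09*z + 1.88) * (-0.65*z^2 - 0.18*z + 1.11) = -3.627*z^5 - 4.7029*z^4 + 4.4611*z^3 + 4.8977*z^2 + 0.8715*z + 2.0868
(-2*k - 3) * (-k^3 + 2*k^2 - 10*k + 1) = 2*k^4 - k^3 + 14*k^2 + 28*k - 3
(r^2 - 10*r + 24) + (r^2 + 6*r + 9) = 2*r^2 - 4*r + 33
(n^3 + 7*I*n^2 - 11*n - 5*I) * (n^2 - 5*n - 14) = n^5 - 5*n^4 + 7*I*n^4 - 25*n^3 - 35*I*n^3 + 55*n^2 - 103*I*n^2 + 154*n + 25*I*n + 70*I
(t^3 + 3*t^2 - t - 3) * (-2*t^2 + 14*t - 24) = -2*t^5 + 8*t^4 + 20*t^3 - 80*t^2 - 18*t + 72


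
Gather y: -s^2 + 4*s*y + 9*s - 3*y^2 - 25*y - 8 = -s^2 + 9*s - 3*y^2 + y*(4*s - 25) - 8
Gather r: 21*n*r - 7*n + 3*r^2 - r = -7*n + 3*r^2 + r*(21*n - 1)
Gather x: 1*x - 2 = x - 2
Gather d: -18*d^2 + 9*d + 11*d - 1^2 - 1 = -18*d^2 + 20*d - 2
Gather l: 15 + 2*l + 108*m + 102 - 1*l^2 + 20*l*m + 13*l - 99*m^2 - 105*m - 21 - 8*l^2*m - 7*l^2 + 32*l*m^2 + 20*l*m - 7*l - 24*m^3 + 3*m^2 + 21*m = l^2*(-8*m - 8) + l*(32*m^2 + 40*m + 8) - 24*m^3 - 96*m^2 + 24*m + 96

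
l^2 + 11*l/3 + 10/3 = (l + 5/3)*(l + 2)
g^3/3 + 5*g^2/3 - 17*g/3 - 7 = (g/3 + 1/3)*(g - 3)*(g + 7)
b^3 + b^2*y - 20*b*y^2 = b*(b - 4*y)*(b + 5*y)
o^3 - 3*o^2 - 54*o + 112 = (o - 8)*(o - 2)*(o + 7)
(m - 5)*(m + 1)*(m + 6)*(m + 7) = m^4 + 9*m^3 - 15*m^2 - 233*m - 210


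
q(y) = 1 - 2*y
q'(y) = -2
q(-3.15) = 7.30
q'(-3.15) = -2.00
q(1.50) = -2.00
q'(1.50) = -2.00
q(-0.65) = 2.30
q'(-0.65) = -2.00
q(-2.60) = 6.20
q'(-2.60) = -2.00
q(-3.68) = 8.36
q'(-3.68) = -2.00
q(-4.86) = 10.72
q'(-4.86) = -2.00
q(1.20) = -1.40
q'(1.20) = -2.00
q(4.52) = -8.04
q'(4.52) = -2.00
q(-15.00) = 31.00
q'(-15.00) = -2.00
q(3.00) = -5.00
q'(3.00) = -2.00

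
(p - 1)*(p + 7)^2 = p^3 + 13*p^2 + 35*p - 49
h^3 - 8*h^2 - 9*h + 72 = (h - 8)*(h - 3)*(h + 3)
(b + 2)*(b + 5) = b^2 + 7*b + 10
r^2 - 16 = (r - 4)*(r + 4)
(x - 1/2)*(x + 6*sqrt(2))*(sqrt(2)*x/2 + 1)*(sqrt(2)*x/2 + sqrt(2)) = x^4/2 + 3*x^3/4 + 7*sqrt(2)*x^3/2 + 11*x^2/2 + 21*sqrt(2)*x^2/4 - 7*sqrt(2)*x/2 + 9*x - 6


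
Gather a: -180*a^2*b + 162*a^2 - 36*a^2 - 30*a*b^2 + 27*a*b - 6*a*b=a^2*(126 - 180*b) + a*(-30*b^2 + 21*b)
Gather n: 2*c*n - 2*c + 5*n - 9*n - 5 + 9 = -2*c + n*(2*c - 4) + 4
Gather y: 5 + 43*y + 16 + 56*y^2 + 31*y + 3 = 56*y^2 + 74*y + 24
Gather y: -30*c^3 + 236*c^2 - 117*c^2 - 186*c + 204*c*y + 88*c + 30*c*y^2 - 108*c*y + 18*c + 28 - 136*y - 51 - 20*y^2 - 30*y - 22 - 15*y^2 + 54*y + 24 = -30*c^3 + 119*c^2 - 80*c + y^2*(30*c - 35) + y*(96*c - 112) - 21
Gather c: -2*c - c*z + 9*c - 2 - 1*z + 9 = c*(7 - z) - z + 7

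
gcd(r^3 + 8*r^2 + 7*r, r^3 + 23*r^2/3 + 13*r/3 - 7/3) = r^2 + 8*r + 7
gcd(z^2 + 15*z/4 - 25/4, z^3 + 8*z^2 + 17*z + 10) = z + 5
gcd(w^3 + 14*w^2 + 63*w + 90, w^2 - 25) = w + 5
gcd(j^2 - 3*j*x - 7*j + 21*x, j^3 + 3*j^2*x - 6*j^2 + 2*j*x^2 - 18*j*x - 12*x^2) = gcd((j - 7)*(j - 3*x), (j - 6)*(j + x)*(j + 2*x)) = 1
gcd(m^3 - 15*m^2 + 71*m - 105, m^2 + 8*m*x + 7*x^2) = 1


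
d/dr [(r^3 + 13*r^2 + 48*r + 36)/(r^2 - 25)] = (r^4 - 123*r^2 - 722*r - 1200)/(r^4 - 50*r^2 + 625)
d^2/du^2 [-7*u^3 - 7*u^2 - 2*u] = -42*u - 14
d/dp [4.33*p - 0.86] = 4.33000000000000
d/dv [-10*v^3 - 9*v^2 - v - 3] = -30*v^2 - 18*v - 1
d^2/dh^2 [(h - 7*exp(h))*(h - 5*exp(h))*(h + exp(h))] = -11*h^2*exp(h) + 92*h*exp(2*h) - 44*h*exp(h) + 6*h + 315*exp(3*h) + 92*exp(2*h) - 22*exp(h)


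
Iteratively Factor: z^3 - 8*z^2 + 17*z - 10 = (z - 5)*(z^2 - 3*z + 2) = (z - 5)*(z - 1)*(z - 2)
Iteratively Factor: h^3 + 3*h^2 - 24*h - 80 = (h + 4)*(h^2 - h - 20) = (h - 5)*(h + 4)*(h + 4)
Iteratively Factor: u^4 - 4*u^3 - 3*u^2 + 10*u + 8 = (u - 2)*(u^3 - 2*u^2 - 7*u - 4) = (u - 4)*(u - 2)*(u^2 + 2*u + 1) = (u - 4)*(u - 2)*(u + 1)*(u + 1)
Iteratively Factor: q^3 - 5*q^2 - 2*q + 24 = (q - 3)*(q^2 - 2*q - 8) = (q - 3)*(q + 2)*(q - 4)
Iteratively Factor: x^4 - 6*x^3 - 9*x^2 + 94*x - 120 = (x + 4)*(x^3 - 10*x^2 + 31*x - 30) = (x - 2)*(x + 4)*(x^2 - 8*x + 15) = (x - 3)*(x - 2)*(x + 4)*(x - 5)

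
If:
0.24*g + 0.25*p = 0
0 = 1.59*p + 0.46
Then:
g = 0.30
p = -0.29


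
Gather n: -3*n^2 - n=-3*n^2 - n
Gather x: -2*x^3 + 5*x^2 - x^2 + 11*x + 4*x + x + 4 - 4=-2*x^3 + 4*x^2 + 16*x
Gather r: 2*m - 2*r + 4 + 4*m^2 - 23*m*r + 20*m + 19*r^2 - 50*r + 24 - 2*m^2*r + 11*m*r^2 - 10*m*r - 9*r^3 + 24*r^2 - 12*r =4*m^2 + 22*m - 9*r^3 + r^2*(11*m + 43) + r*(-2*m^2 - 33*m - 64) + 28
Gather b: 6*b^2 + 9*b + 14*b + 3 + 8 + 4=6*b^2 + 23*b + 15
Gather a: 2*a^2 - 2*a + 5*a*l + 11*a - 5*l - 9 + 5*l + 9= 2*a^2 + a*(5*l + 9)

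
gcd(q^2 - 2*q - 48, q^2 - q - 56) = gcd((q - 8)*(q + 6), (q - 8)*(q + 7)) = q - 8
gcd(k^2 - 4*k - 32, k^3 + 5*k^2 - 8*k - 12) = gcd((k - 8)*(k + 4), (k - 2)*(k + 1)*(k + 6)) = 1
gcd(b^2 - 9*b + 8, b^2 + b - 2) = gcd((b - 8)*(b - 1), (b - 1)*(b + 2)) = b - 1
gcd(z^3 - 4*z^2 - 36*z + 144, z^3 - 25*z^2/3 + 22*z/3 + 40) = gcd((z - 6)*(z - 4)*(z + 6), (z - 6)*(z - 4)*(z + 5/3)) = z^2 - 10*z + 24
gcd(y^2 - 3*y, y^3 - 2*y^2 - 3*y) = y^2 - 3*y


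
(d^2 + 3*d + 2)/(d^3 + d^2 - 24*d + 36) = (d^2 + 3*d + 2)/(d^3 + d^2 - 24*d + 36)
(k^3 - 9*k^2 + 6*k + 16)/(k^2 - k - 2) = k - 8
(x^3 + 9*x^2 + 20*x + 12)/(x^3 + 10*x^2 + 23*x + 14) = (x + 6)/(x + 7)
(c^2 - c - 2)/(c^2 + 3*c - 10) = (c + 1)/(c + 5)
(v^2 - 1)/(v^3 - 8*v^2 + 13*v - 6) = (v + 1)/(v^2 - 7*v + 6)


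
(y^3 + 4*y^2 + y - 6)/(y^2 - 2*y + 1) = (y^2 + 5*y + 6)/(y - 1)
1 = 1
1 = 1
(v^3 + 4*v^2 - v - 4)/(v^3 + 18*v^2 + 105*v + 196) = (v^2 - 1)/(v^2 + 14*v + 49)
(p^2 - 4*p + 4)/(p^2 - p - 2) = (p - 2)/(p + 1)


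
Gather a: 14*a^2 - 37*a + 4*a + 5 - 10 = 14*a^2 - 33*a - 5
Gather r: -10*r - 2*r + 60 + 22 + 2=84 - 12*r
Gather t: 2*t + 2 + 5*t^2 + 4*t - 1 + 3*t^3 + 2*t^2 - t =3*t^3 + 7*t^2 + 5*t + 1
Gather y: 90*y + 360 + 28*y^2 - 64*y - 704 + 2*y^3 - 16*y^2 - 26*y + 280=2*y^3 + 12*y^2 - 64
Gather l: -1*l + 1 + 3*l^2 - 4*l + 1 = 3*l^2 - 5*l + 2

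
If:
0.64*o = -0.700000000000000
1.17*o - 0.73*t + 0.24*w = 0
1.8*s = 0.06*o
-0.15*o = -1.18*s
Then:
No Solution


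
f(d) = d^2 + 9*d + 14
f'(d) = 2*d + 9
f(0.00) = 14.00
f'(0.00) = 9.00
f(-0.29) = 11.47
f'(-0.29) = 8.42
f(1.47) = 29.39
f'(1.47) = 11.94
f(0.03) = 14.27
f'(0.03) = 9.06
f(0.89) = 22.80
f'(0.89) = 10.78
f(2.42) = 41.64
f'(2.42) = 13.84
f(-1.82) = 0.93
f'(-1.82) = 5.36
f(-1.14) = 5.04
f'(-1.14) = 6.72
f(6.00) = 104.00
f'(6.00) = 21.00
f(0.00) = 14.00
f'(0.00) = 9.00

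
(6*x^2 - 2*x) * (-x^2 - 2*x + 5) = -6*x^4 - 10*x^3 + 34*x^2 - 10*x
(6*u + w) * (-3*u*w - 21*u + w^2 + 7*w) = -18*u^2*w - 126*u^2 + 3*u*w^2 + 21*u*w + w^3 + 7*w^2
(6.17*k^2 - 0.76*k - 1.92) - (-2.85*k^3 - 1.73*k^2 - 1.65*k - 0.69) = 2.85*k^3 + 7.9*k^2 + 0.89*k - 1.23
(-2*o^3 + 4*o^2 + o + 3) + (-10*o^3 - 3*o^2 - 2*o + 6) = -12*o^3 + o^2 - o + 9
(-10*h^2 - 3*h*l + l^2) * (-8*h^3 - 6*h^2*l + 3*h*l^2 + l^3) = 80*h^5 + 84*h^4*l - 20*h^3*l^2 - 25*h^2*l^3 + l^5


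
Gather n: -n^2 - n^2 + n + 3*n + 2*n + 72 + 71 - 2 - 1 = -2*n^2 + 6*n + 140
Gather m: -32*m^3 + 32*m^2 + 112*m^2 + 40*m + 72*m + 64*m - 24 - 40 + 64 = -32*m^3 + 144*m^2 + 176*m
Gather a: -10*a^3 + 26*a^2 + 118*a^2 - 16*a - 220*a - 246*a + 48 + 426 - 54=-10*a^3 + 144*a^2 - 482*a + 420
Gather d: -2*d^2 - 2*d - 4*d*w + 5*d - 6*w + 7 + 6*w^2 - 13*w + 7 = -2*d^2 + d*(3 - 4*w) + 6*w^2 - 19*w + 14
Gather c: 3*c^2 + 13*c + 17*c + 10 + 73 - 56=3*c^2 + 30*c + 27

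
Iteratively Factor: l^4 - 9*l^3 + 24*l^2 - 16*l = (l - 4)*(l^3 - 5*l^2 + 4*l) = (l - 4)*(l - 1)*(l^2 - 4*l) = (l - 4)^2*(l - 1)*(l)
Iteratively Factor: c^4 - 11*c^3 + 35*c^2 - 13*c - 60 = (c - 3)*(c^3 - 8*c^2 + 11*c + 20) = (c - 5)*(c - 3)*(c^2 - 3*c - 4) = (c - 5)*(c - 4)*(c - 3)*(c + 1)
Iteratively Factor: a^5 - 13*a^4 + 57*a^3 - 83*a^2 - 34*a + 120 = (a - 5)*(a^4 - 8*a^3 + 17*a^2 + 2*a - 24) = (a - 5)*(a - 2)*(a^3 - 6*a^2 + 5*a + 12) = (a - 5)*(a - 4)*(a - 2)*(a^2 - 2*a - 3) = (a - 5)*(a - 4)*(a - 2)*(a + 1)*(a - 3)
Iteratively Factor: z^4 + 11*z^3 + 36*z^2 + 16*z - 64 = (z + 4)*(z^3 + 7*z^2 + 8*z - 16) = (z + 4)^2*(z^2 + 3*z - 4) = (z - 1)*(z + 4)^2*(z + 4)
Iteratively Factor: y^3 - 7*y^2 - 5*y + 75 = (y - 5)*(y^2 - 2*y - 15) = (y - 5)^2*(y + 3)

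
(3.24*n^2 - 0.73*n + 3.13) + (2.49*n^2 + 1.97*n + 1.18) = 5.73*n^2 + 1.24*n + 4.31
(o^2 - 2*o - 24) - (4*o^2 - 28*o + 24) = -3*o^2 + 26*o - 48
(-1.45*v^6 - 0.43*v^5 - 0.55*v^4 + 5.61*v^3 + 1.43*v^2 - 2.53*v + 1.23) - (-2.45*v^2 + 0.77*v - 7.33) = -1.45*v^6 - 0.43*v^5 - 0.55*v^4 + 5.61*v^3 + 3.88*v^2 - 3.3*v + 8.56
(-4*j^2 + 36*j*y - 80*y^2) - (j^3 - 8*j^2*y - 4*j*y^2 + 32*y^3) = -j^3 + 8*j^2*y - 4*j^2 + 4*j*y^2 + 36*j*y - 32*y^3 - 80*y^2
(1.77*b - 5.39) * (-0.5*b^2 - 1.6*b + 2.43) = -0.885*b^3 - 0.137*b^2 + 12.9251*b - 13.0977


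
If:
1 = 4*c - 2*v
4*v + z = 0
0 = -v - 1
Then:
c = -1/4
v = -1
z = 4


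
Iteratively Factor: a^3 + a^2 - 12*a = (a + 4)*(a^2 - 3*a) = a*(a + 4)*(a - 3)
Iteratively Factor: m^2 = (m)*(m)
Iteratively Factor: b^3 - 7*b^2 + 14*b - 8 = (b - 4)*(b^2 - 3*b + 2) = (b - 4)*(b - 1)*(b - 2)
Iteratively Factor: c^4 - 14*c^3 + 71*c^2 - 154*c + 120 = (c - 2)*(c^3 - 12*c^2 + 47*c - 60) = (c - 3)*(c - 2)*(c^2 - 9*c + 20) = (c - 4)*(c - 3)*(c - 2)*(c - 5)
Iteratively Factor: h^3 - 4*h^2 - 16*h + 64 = (h - 4)*(h^2 - 16) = (h - 4)*(h + 4)*(h - 4)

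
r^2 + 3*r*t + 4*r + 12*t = (r + 4)*(r + 3*t)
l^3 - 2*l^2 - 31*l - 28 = (l - 7)*(l + 1)*(l + 4)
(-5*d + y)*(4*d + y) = -20*d^2 - d*y + y^2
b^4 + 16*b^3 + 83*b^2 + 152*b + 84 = (b + 1)*(b + 2)*(b + 6)*(b + 7)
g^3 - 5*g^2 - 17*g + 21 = (g - 7)*(g - 1)*(g + 3)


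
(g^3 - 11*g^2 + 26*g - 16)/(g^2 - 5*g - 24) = (g^2 - 3*g + 2)/(g + 3)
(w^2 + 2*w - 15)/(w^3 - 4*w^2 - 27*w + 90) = 1/(w - 6)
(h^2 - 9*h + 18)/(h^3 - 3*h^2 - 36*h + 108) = 1/(h + 6)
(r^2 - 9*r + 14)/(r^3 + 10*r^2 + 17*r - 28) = (r^2 - 9*r + 14)/(r^3 + 10*r^2 + 17*r - 28)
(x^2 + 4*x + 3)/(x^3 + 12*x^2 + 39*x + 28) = (x + 3)/(x^2 + 11*x + 28)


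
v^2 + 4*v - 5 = (v - 1)*(v + 5)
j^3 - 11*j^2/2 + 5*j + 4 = (j - 4)*(j - 2)*(j + 1/2)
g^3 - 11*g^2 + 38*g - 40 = (g - 5)*(g - 4)*(g - 2)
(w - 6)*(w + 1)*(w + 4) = w^3 - w^2 - 26*w - 24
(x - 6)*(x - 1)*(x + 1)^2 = x^4 - 5*x^3 - 7*x^2 + 5*x + 6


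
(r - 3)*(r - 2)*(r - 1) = r^3 - 6*r^2 + 11*r - 6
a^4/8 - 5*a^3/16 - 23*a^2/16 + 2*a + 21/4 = (a/4 + 1/2)*(a/2 + 1)*(a - 7/2)*(a - 3)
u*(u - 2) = u^2 - 2*u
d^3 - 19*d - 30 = (d - 5)*(d + 2)*(d + 3)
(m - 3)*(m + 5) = m^2 + 2*m - 15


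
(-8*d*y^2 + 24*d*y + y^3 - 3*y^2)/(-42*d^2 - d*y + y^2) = y*(8*d*y - 24*d - y^2 + 3*y)/(42*d^2 + d*y - y^2)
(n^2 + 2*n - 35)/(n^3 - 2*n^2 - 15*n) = (n + 7)/(n*(n + 3))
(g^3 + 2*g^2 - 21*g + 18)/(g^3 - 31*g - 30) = (-g^3 - 2*g^2 + 21*g - 18)/(-g^3 + 31*g + 30)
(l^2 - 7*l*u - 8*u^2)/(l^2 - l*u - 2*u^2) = (-l + 8*u)/(-l + 2*u)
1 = 1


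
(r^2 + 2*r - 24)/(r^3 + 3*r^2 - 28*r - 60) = (r - 4)/(r^2 - 3*r - 10)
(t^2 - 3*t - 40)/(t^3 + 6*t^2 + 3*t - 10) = (t - 8)/(t^2 + t - 2)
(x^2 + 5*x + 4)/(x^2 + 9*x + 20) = (x + 1)/(x + 5)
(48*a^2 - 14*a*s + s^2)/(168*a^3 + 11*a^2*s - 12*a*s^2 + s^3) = (-6*a + s)/(-21*a^2 - 4*a*s + s^2)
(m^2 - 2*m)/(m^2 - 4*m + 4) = m/(m - 2)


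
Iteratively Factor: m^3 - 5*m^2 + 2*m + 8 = (m - 2)*(m^2 - 3*m - 4) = (m - 2)*(m + 1)*(m - 4)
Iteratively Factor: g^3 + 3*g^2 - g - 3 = (g - 1)*(g^2 + 4*g + 3) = (g - 1)*(g + 3)*(g + 1)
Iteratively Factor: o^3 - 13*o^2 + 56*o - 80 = (o - 4)*(o^2 - 9*o + 20) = (o - 5)*(o - 4)*(o - 4)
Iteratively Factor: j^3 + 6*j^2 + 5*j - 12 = (j - 1)*(j^2 + 7*j + 12) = (j - 1)*(j + 4)*(j + 3)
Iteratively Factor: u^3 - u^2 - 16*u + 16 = (u + 4)*(u^2 - 5*u + 4) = (u - 4)*(u + 4)*(u - 1)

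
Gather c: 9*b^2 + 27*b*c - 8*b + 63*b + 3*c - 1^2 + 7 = 9*b^2 + 55*b + c*(27*b + 3) + 6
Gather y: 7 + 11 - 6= 12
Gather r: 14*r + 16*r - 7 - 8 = 30*r - 15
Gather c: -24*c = -24*c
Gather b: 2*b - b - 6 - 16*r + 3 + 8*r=b - 8*r - 3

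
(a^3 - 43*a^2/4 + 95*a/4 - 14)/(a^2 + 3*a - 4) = (a^2 - 39*a/4 + 14)/(a + 4)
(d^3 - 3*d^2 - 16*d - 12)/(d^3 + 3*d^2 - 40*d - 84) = (d + 1)/(d + 7)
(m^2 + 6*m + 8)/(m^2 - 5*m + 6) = (m^2 + 6*m + 8)/(m^2 - 5*m + 6)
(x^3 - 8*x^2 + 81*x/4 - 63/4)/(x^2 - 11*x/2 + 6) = (2*x^2 - 13*x + 21)/(2*(x - 4))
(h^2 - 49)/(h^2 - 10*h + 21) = (h + 7)/(h - 3)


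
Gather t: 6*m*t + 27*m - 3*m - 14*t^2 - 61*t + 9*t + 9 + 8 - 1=24*m - 14*t^2 + t*(6*m - 52) + 16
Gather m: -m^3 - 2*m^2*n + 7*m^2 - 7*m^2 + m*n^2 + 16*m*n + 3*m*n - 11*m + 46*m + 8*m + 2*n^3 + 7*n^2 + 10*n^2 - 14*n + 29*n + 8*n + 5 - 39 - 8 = -m^3 - 2*m^2*n + m*(n^2 + 19*n + 43) + 2*n^3 + 17*n^2 + 23*n - 42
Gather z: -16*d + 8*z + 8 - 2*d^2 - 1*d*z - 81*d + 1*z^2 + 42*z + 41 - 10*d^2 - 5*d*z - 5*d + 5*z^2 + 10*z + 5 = -12*d^2 - 102*d + 6*z^2 + z*(60 - 6*d) + 54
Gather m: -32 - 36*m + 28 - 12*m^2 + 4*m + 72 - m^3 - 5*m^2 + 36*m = -m^3 - 17*m^2 + 4*m + 68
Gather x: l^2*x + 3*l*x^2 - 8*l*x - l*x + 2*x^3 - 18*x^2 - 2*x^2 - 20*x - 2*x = 2*x^3 + x^2*(3*l - 20) + x*(l^2 - 9*l - 22)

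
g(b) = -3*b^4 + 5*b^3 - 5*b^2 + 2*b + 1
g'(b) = -12*b^3 + 15*b^2 - 10*b + 2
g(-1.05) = -16.05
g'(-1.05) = 42.93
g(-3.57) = -784.66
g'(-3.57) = 774.87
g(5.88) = -2729.79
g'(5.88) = -1977.75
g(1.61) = -8.03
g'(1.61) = -25.30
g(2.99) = -143.84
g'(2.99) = -214.57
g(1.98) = -21.94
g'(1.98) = -52.14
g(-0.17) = 0.49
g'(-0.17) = 4.19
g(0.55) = 1.14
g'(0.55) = -0.96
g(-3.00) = -428.00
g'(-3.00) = 491.00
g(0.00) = 1.00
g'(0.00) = 2.00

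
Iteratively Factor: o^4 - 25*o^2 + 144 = (o + 3)*(o^3 - 3*o^2 - 16*o + 48) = (o - 4)*(o + 3)*(o^2 + o - 12) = (o - 4)*(o + 3)*(o + 4)*(o - 3)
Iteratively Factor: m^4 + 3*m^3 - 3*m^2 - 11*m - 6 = (m + 1)*(m^3 + 2*m^2 - 5*m - 6) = (m - 2)*(m + 1)*(m^2 + 4*m + 3) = (m - 2)*(m + 1)*(m + 3)*(m + 1)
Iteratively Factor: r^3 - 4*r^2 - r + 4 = (r - 4)*(r^2 - 1) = (r - 4)*(r + 1)*(r - 1)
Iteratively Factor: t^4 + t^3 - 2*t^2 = (t + 2)*(t^3 - t^2) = (t - 1)*(t + 2)*(t^2) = t*(t - 1)*(t + 2)*(t)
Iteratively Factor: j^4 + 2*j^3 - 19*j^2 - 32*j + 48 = (j + 4)*(j^3 - 2*j^2 - 11*j + 12) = (j - 1)*(j + 4)*(j^2 - j - 12) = (j - 1)*(j + 3)*(j + 4)*(j - 4)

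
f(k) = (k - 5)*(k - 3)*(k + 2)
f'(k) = (k - 5)*(k - 3) + (k - 5)*(k + 2) + (k - 3)*(k + 2)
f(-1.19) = 21.01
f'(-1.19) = 17.53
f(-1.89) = 3.71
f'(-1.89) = 32.40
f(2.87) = 1.35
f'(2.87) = -10.73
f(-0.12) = 30.03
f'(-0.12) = 0.48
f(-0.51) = 28.82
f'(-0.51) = 5.90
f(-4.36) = -162.58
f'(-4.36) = 108.35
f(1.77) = 14.98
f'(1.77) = -12.84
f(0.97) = 24.30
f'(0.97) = -9.82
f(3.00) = 0.00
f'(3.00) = -10.00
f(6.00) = 24.00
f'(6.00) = 35.00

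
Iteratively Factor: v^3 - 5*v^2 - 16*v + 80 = (v - 4)*(v^2 - v - 20) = (v - 5)*(v - 4)*(v + 4)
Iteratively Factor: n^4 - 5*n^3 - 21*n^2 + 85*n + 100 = (n + 4)*(n^3 - 9*n^2 + 15*n + 25) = (n - 5)*(n + 4)*(n^2 - 4*n - 5) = (n - 5)*(n + 1)*(n + 4)*(n - 5)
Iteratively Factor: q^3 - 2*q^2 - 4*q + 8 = (q - 2)*(q^2 - 4) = (q - 2)^2*(q + 2)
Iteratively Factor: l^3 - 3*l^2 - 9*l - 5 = (l + 1)*(l^2 - 4*l - 5) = (l + 1)^2*(l - 5)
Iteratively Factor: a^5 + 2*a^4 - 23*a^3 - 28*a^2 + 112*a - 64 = (a - 4)*(a^4 + 6*a^3 + a^2 - 24*a + 16) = (a - 4)*(a - 1)*(a^3 + 7*a^2 + 8*a - 16) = (a - 4)*(a - 1)^2*(a^2 + 8*a + 16) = (a - 4)*(a - 1)^2*(a + 4)*(a + 4)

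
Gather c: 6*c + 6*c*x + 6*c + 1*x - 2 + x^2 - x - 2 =c*(6*x + 12) + x^2 - 4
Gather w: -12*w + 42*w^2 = 42*w^2 - 12*w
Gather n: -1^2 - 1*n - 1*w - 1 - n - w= -2*n - 2*w - 2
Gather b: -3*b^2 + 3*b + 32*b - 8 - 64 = -3*b^2 + 35*b - 72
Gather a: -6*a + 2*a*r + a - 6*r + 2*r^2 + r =a*(2*r - 5) + 2*r^2 - 5*r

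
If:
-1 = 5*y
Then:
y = -1/5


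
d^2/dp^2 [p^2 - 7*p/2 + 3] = 2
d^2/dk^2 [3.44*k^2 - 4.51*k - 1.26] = 6.88000000000000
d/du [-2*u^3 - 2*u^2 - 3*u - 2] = -6*u^2 - 4*u - 3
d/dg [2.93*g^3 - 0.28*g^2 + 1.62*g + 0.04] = 8.79*g^2 - 0.56*g + 1.62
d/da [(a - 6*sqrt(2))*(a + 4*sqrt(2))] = 2*a - 2*sqrt(2)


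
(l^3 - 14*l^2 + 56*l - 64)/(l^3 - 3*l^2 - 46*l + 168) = (l^2 - 10*l + 16)/(l^2 + l - 42)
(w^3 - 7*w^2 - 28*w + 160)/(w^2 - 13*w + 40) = (w^2 + w - 20)/(w - 5)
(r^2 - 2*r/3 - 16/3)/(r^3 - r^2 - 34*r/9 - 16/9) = 3*(r + 2)/(3*r^2 + 5*r + 2)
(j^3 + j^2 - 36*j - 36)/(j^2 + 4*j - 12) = (j^2 - 5*j - 6)/(j - 2)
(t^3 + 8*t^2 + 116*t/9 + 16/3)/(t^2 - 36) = (t^2 + 2*t + 8/9)/(t - 6)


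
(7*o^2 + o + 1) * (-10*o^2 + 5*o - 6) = -70*o^4 + 25*o^3 - 47*o^2 - o - 6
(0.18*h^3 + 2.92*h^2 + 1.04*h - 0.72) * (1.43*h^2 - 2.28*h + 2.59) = 0.2574*h^5 + 3.7652*h^4 - 4.7042*h^3 + 4.162*h^2 + 4.3352*h - 1.8648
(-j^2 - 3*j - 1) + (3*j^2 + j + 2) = 2*j^2 - 2*j + 1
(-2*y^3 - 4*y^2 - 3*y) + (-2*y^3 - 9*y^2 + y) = -4*y^3 - 13*y^2 - 2*y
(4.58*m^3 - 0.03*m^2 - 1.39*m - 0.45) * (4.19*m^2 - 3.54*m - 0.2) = 19.1902*m^5 - 16.3389*m^4 - 6.6339*m^3 + 3.0411*m^2 + 1.871*m + 0.09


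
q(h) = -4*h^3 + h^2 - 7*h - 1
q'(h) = -12*h^2 + 2*h - 7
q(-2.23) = 63.94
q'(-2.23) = -71.13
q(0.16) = -2.11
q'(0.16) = -6.99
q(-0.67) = 5.34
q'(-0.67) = -13.73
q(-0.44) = 2.61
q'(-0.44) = -10.20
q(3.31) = -158.27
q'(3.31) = -131.85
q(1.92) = -39.07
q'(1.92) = -47.40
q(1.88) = -37.20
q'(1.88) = -45.65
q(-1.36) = 20.43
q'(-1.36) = -31.92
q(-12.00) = 7139.00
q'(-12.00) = -1759.00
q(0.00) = -1.00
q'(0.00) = -7.00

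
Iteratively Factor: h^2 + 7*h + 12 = (h + 4)*(h + 3)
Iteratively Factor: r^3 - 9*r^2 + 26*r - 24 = (r - 4)*(r^2 - 5*r + 6) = (r - 4)*(r - 3)*(r - 2)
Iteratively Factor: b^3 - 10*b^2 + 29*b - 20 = (b - 1)*(b^2 - 9*b + 20) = (b - 4)*(b - 1)*(b - 5)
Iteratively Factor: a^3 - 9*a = (a + 3)*(a^2 - 3*a) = a*(a + 3)*(a - 3)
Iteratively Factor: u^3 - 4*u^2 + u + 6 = (u - 3)*(u^2 - u - 2) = (u - 3)*(u - 2)*(u + 1)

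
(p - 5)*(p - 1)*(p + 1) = p^3 - 5*p^2 - p + 5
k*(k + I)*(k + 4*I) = k^3 + 5*I*k^2 - 4*k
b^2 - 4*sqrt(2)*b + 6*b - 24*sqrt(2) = (b + 6)*(b - 4*sqrt(2))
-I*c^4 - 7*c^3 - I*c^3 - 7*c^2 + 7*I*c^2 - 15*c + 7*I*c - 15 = (c - 5*I)*(c - 3*I)*(c + I)*(-I*c - I)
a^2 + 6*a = a*(a + 6)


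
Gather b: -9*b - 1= -9*b - 1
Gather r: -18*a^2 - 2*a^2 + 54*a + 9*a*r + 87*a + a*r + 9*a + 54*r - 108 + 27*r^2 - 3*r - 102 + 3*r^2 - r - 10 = -20*a^2 + 150*a + 30*r^2 + r*(10*a + 50) - 220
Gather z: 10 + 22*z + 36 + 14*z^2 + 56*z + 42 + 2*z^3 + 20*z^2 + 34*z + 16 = 2*z^3 + 34*z^2 + 112*z + 104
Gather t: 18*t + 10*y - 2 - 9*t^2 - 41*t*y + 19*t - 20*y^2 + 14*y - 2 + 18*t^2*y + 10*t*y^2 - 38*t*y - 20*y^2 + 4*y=t^2*(18*y - 9) + t*(10*y^2 - 79*y + 37) - 40*y^2 + 28*y - 4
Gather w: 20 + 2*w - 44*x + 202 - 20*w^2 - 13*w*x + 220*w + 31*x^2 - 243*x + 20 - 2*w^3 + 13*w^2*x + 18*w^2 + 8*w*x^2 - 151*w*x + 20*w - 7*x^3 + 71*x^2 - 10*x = -2*w^3 + w^2*(13*x - 2) + w*(8*x^2 - 164*x + 242) - 7*x^3 + 102*x^2 - 297*x + 242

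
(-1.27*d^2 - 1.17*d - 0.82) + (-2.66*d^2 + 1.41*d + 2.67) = -3.93*d^2 + 0.24*d + 1.85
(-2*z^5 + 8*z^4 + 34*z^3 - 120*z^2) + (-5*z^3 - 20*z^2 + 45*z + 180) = -2*z^5 + 8*z^4 + 29*z^3 - 140*z^2 + 45*z + 180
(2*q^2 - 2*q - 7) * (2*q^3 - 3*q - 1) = 4*q^5 - 4*q^4 - 20*q^3 + 4*q^2 + 23*q + 7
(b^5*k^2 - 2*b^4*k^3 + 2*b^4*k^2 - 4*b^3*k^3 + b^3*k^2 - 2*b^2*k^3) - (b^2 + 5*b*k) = b^5*k^2 - 2*b^4*k^3 + 2*b^4*k^2 - 4*b^3*k^3 + b^3*k^2 - 2*b^2*k^3 - b^2 - 5*b*k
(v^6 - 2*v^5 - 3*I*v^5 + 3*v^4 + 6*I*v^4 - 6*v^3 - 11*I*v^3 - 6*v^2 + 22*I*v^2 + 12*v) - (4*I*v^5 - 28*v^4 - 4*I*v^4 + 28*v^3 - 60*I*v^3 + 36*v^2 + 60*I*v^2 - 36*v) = v^6 - 2*v^5 - 7*I*v^5 + 31*v^4 + 10*I*v^4 - 34*v^3 + 49*I*v^3 - 42*v^2 - 38*I*v^2 + 48*v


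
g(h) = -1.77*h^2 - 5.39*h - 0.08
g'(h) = -3.54*h - 5.39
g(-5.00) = -17.38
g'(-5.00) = 12.31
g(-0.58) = 2.45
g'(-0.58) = -3.34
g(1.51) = -12.25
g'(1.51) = -10.74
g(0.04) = -0.30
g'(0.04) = -5.53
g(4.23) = -54.55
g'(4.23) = -20.36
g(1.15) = -8.62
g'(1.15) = -9.46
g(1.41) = -11.20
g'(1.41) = -10.38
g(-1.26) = 3.90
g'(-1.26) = -0.93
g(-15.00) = -317.48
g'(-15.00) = 47.71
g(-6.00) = -31.46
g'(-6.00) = 15.85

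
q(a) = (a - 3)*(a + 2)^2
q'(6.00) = 112.00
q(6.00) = 192.00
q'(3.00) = 25.00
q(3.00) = 0.00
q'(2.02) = 8.28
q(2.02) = -15.84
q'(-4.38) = 40.79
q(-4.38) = -41.80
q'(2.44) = 14.74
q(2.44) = -11.04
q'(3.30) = 31.27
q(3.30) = 8.43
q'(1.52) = 1.97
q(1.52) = -18.34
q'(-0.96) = -7.16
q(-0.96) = -4.28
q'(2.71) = 19.45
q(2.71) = -6.43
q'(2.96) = 24.20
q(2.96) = -0.98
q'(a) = (a - 3)*(2*a + 4) + (a + 2)^2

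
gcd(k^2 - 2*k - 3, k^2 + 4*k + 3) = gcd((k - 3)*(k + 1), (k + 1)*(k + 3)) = k + 1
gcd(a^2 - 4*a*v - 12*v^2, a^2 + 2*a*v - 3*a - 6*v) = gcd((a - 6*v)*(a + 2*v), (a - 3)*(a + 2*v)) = a + 2*v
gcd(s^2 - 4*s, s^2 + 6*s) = s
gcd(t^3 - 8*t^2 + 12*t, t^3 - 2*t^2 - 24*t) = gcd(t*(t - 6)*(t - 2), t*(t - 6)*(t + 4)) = t^2 - 6*t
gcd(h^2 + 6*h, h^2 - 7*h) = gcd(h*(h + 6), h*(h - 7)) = h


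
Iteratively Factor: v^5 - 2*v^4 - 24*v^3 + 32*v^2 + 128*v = (v + 2)*(v^4 - 4*v^3 - 16*v^2 + 64*v) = (v + 2)*(v + 4)*(v^3 - 8*v^2 + 16*v) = v*(v + 2)*(v + 4)*(v^2 - 8*v + 16) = v*(v - 4)*(v + 2)*(v + 4)*(v - 4)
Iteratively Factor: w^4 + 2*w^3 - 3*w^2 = (w)*(w^3 + 2*w^2 - 3*w) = w^2*(w^2 + 2*w - 3) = w^2*(w - 1)*(w + 3)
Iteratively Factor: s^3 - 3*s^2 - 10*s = (s - 5)*(s^2 + 2*s) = (s - 5)*(s + 2)*(s)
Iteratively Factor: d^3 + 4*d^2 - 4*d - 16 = (d + 2)*(d^2 + 2*d - 8) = (d - 2)*(d + 2)*(d + 4)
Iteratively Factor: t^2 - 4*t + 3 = (t - 3)*(t - 1)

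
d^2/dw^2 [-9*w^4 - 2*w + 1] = -108*w^2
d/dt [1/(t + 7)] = -1/(t + 7)^2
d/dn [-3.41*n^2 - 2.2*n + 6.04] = -6.82*n - 2.2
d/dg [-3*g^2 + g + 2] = 1 - 6*g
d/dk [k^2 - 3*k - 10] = 2*k - 3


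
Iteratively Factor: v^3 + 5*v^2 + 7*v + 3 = (v + 1)*(v^2 + 4*v + 3) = (v + 1)*(v + 3)*(v + 1)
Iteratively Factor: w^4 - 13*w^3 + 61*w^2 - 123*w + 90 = (w - 2)*(w^3 - 11*w^2 + 39*w - 45) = (w - 5)*(w - 2)*(w^2 - 6*w + 9) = (w - 5)*(w - 3)*(w - 2)*(w - 3)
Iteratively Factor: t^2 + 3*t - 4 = (t - 1)*(t + 4)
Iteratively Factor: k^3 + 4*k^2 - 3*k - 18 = (k + 3)*(k^2 + k - 6) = (k + 3)^2*(k - 2)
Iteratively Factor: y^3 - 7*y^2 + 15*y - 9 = (y - 3)*(y^2 - 4*y + 3) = (y - 3)*(y - 1)*(y - 3)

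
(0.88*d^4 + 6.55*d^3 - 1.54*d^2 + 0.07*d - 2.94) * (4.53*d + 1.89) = 3.9864*d^5 + 31.3347*d^4 + 5.4033*d^3 - 2.5935*d^2 - 13.1859*d - 5.5566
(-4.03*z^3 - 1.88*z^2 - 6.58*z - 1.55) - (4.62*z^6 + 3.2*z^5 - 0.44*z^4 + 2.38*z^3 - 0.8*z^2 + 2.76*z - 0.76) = -4.62*z^6 - 3.2*z^5 + 0.44*z^4 - 6.41*z^3 - 1.08*z^2 - 9.34*z - 0.79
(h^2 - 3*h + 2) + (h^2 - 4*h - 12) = 2*h^2 - 7*h - 10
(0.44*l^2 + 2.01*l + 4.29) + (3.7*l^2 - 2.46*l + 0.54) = 4.14*l^2 - 0.45*l + 4.83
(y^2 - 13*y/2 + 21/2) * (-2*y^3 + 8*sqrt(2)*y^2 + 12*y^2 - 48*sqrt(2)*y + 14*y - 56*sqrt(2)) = -2*y^5 + 8*sqrt(2)*y^4 + 25*y^4 - 100*sqrt(2)*y^3 - 85*y^3 + 35*y^2 + 340*sqrt(2)*y^2 - 140*sqrt(2)*y + 147*y - 588*sqrt(2)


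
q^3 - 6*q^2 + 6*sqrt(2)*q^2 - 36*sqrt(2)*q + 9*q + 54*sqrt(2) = (q - 3)^2*(q + 6*sqrt(2))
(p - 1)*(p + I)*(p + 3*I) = p^3 - p^2 + 4*I*p^2 - 3*p - 4*I*p + 3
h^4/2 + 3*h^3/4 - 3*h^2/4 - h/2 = h*(h/2 + 1)*(h - 1)*(h + 1/2)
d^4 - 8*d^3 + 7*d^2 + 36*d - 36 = (d - 6)*(d - 3)*(d - 1)*(d + 2)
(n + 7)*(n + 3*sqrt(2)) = n^2 + 3*sqrt(2)*n + 7*n + 21*sqrt(2)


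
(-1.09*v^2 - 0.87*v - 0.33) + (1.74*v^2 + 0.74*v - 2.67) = 0.65*v^2 - 0.13*v - 3.0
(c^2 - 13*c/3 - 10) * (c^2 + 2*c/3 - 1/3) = c^4 - 11*c^3/3 - 119*c^2/9 - 47*c/9 + 10/3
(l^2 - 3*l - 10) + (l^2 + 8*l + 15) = 2*l^2 + 5*l + 5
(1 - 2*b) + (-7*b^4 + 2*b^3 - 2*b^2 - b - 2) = -7*b^4 + 2*b^3 - 2*b^2 - 3*b - 1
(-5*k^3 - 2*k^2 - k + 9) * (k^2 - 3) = -5*k^5 - 2*k^4 + 14*k^3 + 15*k^2 + 3*k - 27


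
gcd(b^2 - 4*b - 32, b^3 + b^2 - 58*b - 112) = b - 8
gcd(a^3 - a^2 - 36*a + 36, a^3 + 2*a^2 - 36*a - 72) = a^2 - 36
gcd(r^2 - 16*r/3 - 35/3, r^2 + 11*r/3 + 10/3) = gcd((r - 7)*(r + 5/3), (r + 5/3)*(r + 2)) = r + 5/3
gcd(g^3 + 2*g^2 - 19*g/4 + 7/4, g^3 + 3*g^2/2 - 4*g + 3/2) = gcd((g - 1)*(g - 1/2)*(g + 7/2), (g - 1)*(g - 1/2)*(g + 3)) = g^2 - 3*g/2 + 1/2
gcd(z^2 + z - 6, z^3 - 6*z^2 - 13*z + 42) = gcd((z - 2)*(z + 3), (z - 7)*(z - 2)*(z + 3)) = z^2 + z - 6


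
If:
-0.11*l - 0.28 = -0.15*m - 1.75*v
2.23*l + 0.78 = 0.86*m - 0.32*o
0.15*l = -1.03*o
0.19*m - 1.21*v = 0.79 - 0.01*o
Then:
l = 1.07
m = 3.63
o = -0.16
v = -0.08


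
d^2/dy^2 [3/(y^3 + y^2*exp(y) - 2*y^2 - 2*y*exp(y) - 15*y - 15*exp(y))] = 3*(-2*(-y^2*exp(y) - 3*y^2 + 4*y + 17*exp(y) + 15)^2 + (-y^2*exp(y) - 2*y*exp(y) - 6*y + 17*exp(y) + 4)*(-y^3 - y^2*exp(y) + 2*y^2 + 2*y*exp(y) + 15*y + 15*exp(y)))/(-y^3 - y^2*exp(y) + 2*y^2 + 2*y*exp(y) + 15*y + 15*exp(y))^3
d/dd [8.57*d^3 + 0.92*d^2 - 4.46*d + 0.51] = 25.71*d^2 + 1.84*d - 4.46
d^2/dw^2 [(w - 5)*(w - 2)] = 2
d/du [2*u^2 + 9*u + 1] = 4*u + 9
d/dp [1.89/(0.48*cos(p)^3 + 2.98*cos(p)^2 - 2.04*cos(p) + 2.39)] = (2.7216*cos(p)^2 + 11.2644*cos(p) - 3.8556)*sin(p)/(0.48*cos(p)^3 + 2.98*cos(p)^2 - 2.04*cos(p) + 2.39)^2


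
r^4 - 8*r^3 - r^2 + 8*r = r*(r - 8)*(r - 1)*(r + 1)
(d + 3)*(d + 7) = d^2 + 10*d + 21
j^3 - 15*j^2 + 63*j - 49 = (j - 7)^2*(j - 1)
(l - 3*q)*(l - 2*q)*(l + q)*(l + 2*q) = l^4 - 2*l^3*q - 7*l^2*q^2 + 8*l*q^3 + 12*q^4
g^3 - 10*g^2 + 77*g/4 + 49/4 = (g - 7)*(g - 7/2)*(g + 1/2)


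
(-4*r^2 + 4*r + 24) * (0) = 0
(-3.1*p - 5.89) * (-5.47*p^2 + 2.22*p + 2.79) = 16.957*p^3 + 25.3363*p^2 - 21.7248*p - 16.4331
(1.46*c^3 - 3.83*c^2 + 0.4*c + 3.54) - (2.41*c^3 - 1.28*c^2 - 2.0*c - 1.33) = -0.95*c^3 - 2.55*c^2 + 2.4*c + 4.87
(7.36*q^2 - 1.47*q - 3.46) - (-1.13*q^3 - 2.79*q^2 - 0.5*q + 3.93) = 1.13*q^3 + 10.15*q^2 - 0.97*q - 7.39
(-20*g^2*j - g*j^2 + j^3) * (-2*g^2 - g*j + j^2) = 40*g^4*j + 22*g^3*j^2 - 21*g^2*j^3 - 2*g*j^4 + j^5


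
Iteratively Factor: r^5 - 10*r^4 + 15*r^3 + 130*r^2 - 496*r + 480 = (r - 5)*(r^4 - 5*r^3 - 10*r^2 + 80*r - 96) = (r - 5)*(r + 4)*(r^3 - 9*r^2 + 26*r - 24) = (r - 5)*(r - 2)*(r + 4)*(r^2 - 7*r + 12) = (r - 5)*(r - 3)*(r - 2)*(r + 4)*(r - 4)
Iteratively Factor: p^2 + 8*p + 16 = (p + 4)*(p + 4)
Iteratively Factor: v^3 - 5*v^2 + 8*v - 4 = (v - 2)*(v^2 - 3*v + 2) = (v - 2)*(v - 1)*(v - 2)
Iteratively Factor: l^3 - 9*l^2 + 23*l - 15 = (l - 5)*(l^2 - 4*l + 3) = (l - 5)*(l - 3)*(l - 1)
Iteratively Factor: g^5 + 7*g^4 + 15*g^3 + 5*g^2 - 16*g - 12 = (g + 1)*(g^4 + 6*g^3 + 9*g^2 - 4*g - 12) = (g + 1)*(g + 2)*(g^3 + 4*g^2 + g - 6) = (g + 1)*(g + 2)^2*(g^2 + 2*g - 3) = (g + 1)*(g + 2)^2*(g + 3)*(g - 1)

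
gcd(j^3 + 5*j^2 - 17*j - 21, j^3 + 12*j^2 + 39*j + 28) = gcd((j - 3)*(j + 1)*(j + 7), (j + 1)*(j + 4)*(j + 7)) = j^2 + 8*j + 7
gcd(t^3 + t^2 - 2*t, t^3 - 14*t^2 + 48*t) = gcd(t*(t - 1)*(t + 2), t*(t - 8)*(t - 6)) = t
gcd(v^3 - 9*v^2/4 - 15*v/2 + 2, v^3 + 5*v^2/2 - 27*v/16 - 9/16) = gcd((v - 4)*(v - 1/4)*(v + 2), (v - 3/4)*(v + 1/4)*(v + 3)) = 1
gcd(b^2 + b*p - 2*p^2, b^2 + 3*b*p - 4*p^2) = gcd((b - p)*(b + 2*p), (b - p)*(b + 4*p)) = -b + p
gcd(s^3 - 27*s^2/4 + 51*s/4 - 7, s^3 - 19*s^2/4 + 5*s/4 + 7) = s^2 - 23*s/4 + 7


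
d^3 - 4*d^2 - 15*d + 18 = (d - 6)*(d - 1)*(d + 3)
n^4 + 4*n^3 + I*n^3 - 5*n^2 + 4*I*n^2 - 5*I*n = n*(n - 1)*(n + 5)*(n + I)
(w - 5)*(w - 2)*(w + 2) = w^3 - 5*w^2 - 4*w + 20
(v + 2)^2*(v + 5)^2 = v^4 + 14*v^3 + 69*v^2 + 140*v + 100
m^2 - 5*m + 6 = (m - 3)*(m - 2)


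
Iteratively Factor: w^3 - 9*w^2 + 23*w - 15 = (w - 3)*(w^2 - 6*w + 5) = (w - 3)*(w - 1)*(w - 5)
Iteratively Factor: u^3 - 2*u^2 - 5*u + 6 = (u + 2)*(u^2 - 4*u + 3) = (u - 1)*(u + 2)*(u - 3)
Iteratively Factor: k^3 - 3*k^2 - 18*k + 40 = (k - 5)*(k^2 + 2*k - 8) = (k - 5)*(k + 4)*(k - 2)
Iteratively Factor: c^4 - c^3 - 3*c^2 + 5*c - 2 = (c - 1)*(c^3 - 3*c + 2) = (c - 1)^2*(c^2 + c - 2) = (c - 1)^3*(c + 2)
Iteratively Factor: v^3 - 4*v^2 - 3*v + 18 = (v - 3)*(v^2 - v - 6) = (v - 3)*(v + 2)*(v - 3)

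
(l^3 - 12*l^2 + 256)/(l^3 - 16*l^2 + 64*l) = (l + 4)/l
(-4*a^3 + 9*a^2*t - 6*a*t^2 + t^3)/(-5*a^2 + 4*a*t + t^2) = (4*a^2 - 5*a*t + t^2)/(5*a + t)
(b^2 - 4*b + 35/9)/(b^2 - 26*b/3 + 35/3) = (b - 7/3)/(b - 7)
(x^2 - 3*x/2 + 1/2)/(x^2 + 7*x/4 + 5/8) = 4*(2*x^2 - 3*x + 1)/(8*x^2 + 14*x + 5)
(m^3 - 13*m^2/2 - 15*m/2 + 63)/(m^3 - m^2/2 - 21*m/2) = (m - 6)/m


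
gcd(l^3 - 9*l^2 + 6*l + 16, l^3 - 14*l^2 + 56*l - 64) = l^2 - 10*l + 16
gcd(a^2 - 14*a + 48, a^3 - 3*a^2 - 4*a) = 1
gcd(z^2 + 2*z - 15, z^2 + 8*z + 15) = z + 5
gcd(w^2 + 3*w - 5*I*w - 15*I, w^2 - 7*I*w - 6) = 1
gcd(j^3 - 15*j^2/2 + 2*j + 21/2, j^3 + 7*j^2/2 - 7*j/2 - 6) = j^2 - j/2 - 3/2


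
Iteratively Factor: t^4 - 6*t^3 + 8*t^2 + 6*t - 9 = (t - 3)*(t^3 - 3*t^2 - t + 3) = (t - 3)*(t + 1)*(t^2 - 4*t + 3) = (t - 3)*(t - 1)*(t + 1)*(t - 3)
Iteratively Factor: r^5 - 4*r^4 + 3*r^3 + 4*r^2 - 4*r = (r)*(r^4 - 4*r^3 + 3*r^2 + 4*r - 4) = r*(r - 2)*(r^3 - 2*r^2 - r + 2) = r*(r - 2)*(r - 1)*(r^2 - r - 2) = r*(r - 2)*(r - 1)*(r + 1)*(r - 2)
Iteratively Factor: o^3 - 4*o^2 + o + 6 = (o - 3)*(o^2 - o - 2) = (o - 3)*(o + 1)*(o - 2)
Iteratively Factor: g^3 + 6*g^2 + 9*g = (g + 3)*(g^2 + 3*g) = (g + 3)^2*(g)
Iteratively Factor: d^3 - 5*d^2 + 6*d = (d - 2)*(d^2 - 3*d) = (d - 3)*(d - 2)*(d)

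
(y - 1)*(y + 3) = y^2 + 2*y - 3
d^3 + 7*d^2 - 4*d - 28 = (d - 2)*(d + 2)*(d + 7)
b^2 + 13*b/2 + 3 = (b + 1/2)*(b + 6)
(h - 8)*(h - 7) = h^2 - 15*h + 56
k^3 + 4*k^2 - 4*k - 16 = (k - 2)*(k + 2)*(k + 4)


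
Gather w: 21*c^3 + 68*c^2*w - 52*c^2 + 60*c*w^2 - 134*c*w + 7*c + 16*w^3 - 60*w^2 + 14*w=21*c^3 - 52*c^2 + 7*c + 16*w^3 + w^2*(60*c - 60) + w*(68*c^2 - 134*c + 14)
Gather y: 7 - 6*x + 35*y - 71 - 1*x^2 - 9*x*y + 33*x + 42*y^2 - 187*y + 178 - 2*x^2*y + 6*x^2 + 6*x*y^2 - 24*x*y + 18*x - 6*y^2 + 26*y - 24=5*x^2 + 45*x + y^2*(6*x + 36) + y*(-2*x^2 - 33*x - 126) + 90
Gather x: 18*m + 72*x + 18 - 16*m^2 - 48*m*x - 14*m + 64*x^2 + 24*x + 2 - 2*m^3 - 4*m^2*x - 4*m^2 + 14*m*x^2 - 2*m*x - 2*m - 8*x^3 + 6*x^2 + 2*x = -2*m^3 - 20*m^2 + 2*m - 8*x^3 + x^2*(14*m + 70) + x*(-4*m^2 - 50*m + 98) + 20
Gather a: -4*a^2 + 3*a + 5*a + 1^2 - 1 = -4*a^2 + 8*a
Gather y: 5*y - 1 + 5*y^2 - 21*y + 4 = 5*y^2 - 16*y + 3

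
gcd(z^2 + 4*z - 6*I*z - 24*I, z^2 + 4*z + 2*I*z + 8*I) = z + 4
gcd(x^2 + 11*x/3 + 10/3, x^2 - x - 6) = x + 2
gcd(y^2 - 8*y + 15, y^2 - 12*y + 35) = y - 5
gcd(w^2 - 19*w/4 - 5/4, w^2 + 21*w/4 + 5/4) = w + 1/4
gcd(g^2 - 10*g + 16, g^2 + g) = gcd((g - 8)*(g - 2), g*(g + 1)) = 1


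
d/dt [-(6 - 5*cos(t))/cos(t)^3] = 2*(5*cos(t) - 9)*sin(t)/cos(t)^4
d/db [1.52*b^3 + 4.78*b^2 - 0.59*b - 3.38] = 4.56*b^2 + 9.56*b - 0.59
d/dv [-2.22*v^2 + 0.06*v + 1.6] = 0.06 - 4.44*v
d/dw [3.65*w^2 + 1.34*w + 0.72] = 7.3*w + 1.34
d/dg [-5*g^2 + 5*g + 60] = 5 - 10*g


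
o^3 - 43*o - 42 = (o - 7)*(o + 1)*(o + 6)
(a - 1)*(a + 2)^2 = a^3 + 3*a^2 - 4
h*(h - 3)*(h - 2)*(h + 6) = h^4 + h^3 - 24*h^2 + 36*h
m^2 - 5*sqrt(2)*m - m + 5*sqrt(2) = (m - 1)*(m - 5*sqrt(2))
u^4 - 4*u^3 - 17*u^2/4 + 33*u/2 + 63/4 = (u - 7/2)*(u - 3)*(u + 1)*(u + 3/2)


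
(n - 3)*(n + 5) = n^2 + 2*n - 15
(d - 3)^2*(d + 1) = d^3 - 5*d^2 + 3*d + 9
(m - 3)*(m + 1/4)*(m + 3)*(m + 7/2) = m^4 + 15*m^3/4 - 65*m^2/8 - 135*m/4 - 63/8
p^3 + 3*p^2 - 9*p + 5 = (p - 1)^2*(p + 5)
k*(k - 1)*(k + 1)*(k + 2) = k^4 + 2*k^3 - k^2 - 2*k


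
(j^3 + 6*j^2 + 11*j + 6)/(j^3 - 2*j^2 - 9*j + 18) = (j^2 + 3*j + 2)/(j^2 - 5*j + 6)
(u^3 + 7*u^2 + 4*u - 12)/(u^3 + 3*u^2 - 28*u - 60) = (u - 1)/(u - 5)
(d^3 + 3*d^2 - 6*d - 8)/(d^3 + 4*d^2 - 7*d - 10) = (d + 4)/(d + 5)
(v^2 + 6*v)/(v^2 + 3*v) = (v + 6)/(v + 3)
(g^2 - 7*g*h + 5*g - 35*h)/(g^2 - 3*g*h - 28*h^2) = (g + 5)/(g + 4*h)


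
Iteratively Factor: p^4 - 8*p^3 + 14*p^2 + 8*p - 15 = (p - 1)*(p^3 - 7*p^2 + 7*p + 15) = (p - 5)*(p - 1)*(p^2 - 2*p - 3) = (p - 5)*(p - 3)*(p - 1)*(p + 1)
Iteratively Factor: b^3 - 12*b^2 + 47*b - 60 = (b - 3)*(b^2 - 9*b + 20) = (b - 4)*(b - 3)*(b - 5)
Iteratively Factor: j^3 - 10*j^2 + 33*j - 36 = (j - 3)*(j^2 - 7*j + 12) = (j - 3)^2*(j - 4)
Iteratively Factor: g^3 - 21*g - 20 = (g - 5)*(g^2 + 5*g + 4) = (g - 5)*(g + 1)*(g + 4)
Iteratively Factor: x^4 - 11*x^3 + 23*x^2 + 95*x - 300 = (x + 3)*(x^3 - 14*x^2 + 65*x - 100) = (x - 5)*(x + 3)*(x^2 - 9*x + 20) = (x - 5)^2*(x + 3)*(x - 4)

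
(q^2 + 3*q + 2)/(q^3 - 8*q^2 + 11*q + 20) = (q + 2)/(q^2 - 9*q + 20)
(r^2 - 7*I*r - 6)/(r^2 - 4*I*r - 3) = (r - 6*I)/(r - 3*I)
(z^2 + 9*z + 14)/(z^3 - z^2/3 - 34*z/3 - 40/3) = 3*(z + 7)/(3*z^2 - 7*z - 20)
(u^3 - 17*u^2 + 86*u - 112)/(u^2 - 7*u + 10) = (u^2 - 15*u + 56)/(u - 5)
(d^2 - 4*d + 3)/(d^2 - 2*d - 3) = (d - 1)/(d + 1)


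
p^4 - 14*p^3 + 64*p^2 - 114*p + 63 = (p - 7)*(p - 3)^2*(p - 1)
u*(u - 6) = u^2 - 6*u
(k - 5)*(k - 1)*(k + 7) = k^3 + k^2 - 37*k + 35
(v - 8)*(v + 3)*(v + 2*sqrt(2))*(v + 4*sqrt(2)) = v^4 - 5*v^3 + 6*sqrt(2)*v^3 - 30*sqrt(2)*v^2 - 8*v^2 - 144*sqrt(2)*v - 80*v - 384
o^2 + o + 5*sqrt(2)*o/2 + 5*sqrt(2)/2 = (o + 1)*(o + 5*sqrt(2)/2)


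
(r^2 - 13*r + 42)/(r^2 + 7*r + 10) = (r^2 - 13*r + 42)/(r^2 + 7*r + 10)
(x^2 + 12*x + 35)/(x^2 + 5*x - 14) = (x + 5)/(x - 2)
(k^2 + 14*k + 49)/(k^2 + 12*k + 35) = (k + 7)/(k + 5)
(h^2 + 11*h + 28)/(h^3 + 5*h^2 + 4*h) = (h + 7)/(h*(h + 1))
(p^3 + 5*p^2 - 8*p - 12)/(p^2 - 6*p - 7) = (p^2 + 4*p - 12)/(p - 7)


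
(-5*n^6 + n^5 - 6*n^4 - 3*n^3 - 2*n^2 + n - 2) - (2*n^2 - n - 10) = -5*n^6 + n^5 - 6*n^4 - 3*n^3 - 4*n^2 + 2*n + 8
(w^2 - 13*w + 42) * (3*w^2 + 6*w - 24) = 3*w^4 - 33*w^3 + 24*w^2 + 564*w - 1008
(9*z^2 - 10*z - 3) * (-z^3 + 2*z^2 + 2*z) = -9*z^5 + 28*z^4 + z^3 - 26*z^2 - 6*z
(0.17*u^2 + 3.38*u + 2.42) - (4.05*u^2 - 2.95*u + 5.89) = -3.88*u^2 + 6.33*u - 3.47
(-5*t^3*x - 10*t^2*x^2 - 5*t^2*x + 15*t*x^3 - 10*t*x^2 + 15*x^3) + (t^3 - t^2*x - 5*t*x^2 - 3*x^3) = -5*t^3*x + t^3 - 10*t^2*x^2 - 6*t^2*x + 15*t*x^3 - 15*t*x^2 + 12*x^3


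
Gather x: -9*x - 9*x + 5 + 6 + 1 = 12 - 18*x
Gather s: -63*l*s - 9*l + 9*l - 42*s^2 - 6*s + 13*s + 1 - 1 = -42*s^2 + s*(7 - 63*l)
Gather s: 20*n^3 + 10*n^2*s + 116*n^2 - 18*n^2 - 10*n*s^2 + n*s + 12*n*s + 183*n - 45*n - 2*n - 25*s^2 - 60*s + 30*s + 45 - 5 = 20*n^3 + 98*n^2 + 136*n + s^2*(-10*n - 25) + s*(10*n^2 + 13*n - 30) + 40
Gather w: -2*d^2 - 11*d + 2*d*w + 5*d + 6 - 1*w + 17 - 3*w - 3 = -2*d^2 - 6*d + w*(2*d - 4) + 20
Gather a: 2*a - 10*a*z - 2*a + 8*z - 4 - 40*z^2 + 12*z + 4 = -10*a*z - 40*z^2 + 20*z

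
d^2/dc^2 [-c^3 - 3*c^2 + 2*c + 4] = -6*c - 6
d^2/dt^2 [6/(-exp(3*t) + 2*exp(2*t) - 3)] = 6*(-2*(3*exp(t) - 4)^2*exp(2*t) + (9*exp(t) - 8)*(exp(3*t) - 2*exp(2*t) + 3))*exp(2*t)/(exp(3*t) - 2*exp(2*t) + 3)^3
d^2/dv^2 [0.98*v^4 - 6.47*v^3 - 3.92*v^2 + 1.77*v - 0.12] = 11.76*v^2 - 38.82*v - 7.84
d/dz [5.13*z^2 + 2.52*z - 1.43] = 10.26*z + 2.52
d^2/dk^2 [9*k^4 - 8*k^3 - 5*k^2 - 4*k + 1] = 108*k^2 - 48*k - 10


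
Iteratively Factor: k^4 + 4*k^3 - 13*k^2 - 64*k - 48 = (k - 4)*(k^3 + 8*k^2 + 19*k + 12) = (k - 4)*(k + 4)*(k^2 + 4*k + 3) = (k - 4)*(k + 1)*(k + 4)*(k + 3)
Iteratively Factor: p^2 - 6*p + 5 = (p - 5)*(p - 1)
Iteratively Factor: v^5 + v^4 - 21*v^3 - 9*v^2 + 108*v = (v)*(v^4 + v^3 - 21*v^2 - 9*v + 108) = v*(v + 3)*(v^3 - 2*v^2 - 15*v + 36) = v*(v + 3)*(v + 4)*(v^2 - 6*v + 9) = v*(v - 3)*(v + 3)*(v + 4)*(v - 3)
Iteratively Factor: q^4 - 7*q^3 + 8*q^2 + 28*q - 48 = (q - 3)*(q^3 - 4*q^2 - 4*q + 16) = (q - 4)*(q - 3)*(q^2 - 4) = (q - 4)*(q - 3)*(q + 2)*(q - 2)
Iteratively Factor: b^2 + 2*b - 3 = (b + 3)*(b - 1)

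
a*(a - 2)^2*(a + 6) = a^4 + 2*a^3 - 20*a^2 + 24*a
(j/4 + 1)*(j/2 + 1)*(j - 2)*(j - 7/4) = j^4/8 + 9*j^3/32 - 11*j^2/8 - 9*j/8 + 7/2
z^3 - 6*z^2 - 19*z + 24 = (z - 8)*(z - 1)*(z + 3)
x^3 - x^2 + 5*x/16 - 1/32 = (x - 1/2)*(x - 1/4)^2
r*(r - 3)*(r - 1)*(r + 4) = r^4 - 13*r^2 + 12*r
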